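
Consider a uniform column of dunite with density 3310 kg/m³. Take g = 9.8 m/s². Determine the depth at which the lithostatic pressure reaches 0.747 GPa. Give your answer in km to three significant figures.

23.0 km

h = P/(ρg) = 0.747 GPa / (3310 kg/m³ × 9.8 m/s²) = 7.470×10^8 Pa / 32438 Pa/m = 23029 m
= 23.029 km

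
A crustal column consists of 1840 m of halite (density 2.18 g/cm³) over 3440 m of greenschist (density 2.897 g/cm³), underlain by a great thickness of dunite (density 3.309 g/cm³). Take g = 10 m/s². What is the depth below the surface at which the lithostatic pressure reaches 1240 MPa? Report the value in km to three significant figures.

38.5 km

Pressure at base of upper layers: 2180×10×1840 + 2897×10×3440 = 1.398×10^8 Pa = 139.8 MPa
Remaining pressure to be supplied by dunite: 1.240×10^9 − 1.398×10^8 = 1.100×10^9 Pa
Additional depth in dunite = 1.100×10^9 Pa / (3309 kg/m³ × 10 m/s²) = 33250 m
Total depth = 5280 m + 33250 m = 38530 m
= 38.530 km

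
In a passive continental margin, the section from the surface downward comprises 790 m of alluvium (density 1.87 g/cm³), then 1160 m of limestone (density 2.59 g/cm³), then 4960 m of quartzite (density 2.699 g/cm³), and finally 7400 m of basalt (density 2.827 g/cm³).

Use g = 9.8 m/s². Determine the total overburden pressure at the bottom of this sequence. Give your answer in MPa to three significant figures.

alluvium: 1870 kg/m³ × 9.8 m/s² × 790 m = 1.448×10^7 Pa = 14.48 MPa
limestone: 2590 kg/m³ × 9.8 m/s² × 1160 m = 2.944×10^7 Pa = 29.44 MPa
quartzite: 2699 kg/m³ × 9.8 m/s² × 4960 m = 1.312×10^8 Pa = 131.2 MPa
basalt: 2827 kg/m³ × 9.8 m/s² × 7400 m = 2.050×10^8 Pa = 205.0 MPa
Total = 14.48 + 29.44 + 131.2 + 205.0 = 380.13 MPa

380 MPa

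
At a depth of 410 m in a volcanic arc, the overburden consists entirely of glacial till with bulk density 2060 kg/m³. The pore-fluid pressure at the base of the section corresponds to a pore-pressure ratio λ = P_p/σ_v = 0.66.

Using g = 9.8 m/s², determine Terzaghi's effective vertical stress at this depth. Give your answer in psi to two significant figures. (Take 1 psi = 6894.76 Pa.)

Overburden (lithostatic) stress σ_v:
glacial till: 2060 kg/m³ × 9.8 m/s² × 410 m = 8.277×10^6 Pa = 8.277 MPa
Pore pressure P_p = λ·σ_v = 0.66 × 8.277 MPa = 5.463 MPa
Effective stress σ' = σ_v − P_p = 8.277 − 5.463 = 2.8142 MPa = 408.17 psi

410 psi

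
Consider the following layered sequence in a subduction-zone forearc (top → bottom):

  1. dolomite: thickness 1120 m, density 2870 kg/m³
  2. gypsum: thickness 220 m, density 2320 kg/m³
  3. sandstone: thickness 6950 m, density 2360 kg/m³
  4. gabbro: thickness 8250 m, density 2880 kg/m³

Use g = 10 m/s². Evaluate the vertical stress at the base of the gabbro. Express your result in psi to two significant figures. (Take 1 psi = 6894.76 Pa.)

64000 psi

dolomite: 2870 kg/m³ × 10 m/s² × 1120 m = 3.214×10^7 Pa = 4662 psi
gypsum: 2320 kg/m³ × 10 m/s² × 220 m = 5.104×10^6 Pa = 740.3 psi
sandstone: 2360 kg/m³ × 10 m/s² × 6950 m = 1.640×10^8 Pa = 23789 psi
gabbro: 2880 kg/m³ × 10 m/s² × 8250 m = 2.376×10^8 Pa = 34461 psi
Total = 4662 + 740.3 + 23789 + 34461 = 63652 psi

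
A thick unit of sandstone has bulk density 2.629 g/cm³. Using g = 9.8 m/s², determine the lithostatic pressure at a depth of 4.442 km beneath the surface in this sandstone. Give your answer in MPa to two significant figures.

110 MPa

sandstone: 2629 kg/m³ × 9.8 m/s² × 4442 m = 1.144×10^8 Pa = 114.4 MPa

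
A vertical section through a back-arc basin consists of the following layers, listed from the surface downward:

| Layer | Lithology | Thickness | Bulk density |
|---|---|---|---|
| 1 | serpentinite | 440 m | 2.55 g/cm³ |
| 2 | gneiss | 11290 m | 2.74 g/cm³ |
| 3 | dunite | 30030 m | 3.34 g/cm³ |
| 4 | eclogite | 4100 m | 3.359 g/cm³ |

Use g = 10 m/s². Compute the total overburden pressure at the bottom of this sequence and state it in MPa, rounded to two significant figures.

serpentinite: 2550 kg/m³ × 10 m/s² × 440 m = 1.122×10^7 Pa = 11.22 MPa
gneiss: 2740 kg/m³ × 10 m/s² × 11290 m = 3.093×10^8 Pa = 309.3 MPa
dunite: 3340 kg/m³ × 10 m/s² × 30030 m = 1.003×10^9 Pa = 1003 MPa
eclogite: 3359 kg/m³ × 10 m/s² × 4100 m = 1.377×10^8 Pa = 137.7 MPa
Total = 11.22 + 309.3 + 1003 + 137.7 = 1461.3 MPa

1500 MPa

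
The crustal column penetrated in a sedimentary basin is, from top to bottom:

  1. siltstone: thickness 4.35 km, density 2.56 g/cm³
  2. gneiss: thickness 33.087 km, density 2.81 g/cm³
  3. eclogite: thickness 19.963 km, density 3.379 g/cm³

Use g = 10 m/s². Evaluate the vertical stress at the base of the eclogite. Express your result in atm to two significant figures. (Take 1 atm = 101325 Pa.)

17000 atm

siltstone: 2560 kg/m³ × 10 m/s² × 4350 m = 1.114×10^8 Pa = 1099 atm
gneiss: 2810 kg/m³ × 10 m/s² × 33087 m = 9.297×10^8 Pa = 9176 atm
eclogite: 3379 kg/m³ × 10 m/s² × 19963 m = 6.745×10^8 Pa = 6657 atm
Total = 1099 + 9176 + 6657 = 16932 atm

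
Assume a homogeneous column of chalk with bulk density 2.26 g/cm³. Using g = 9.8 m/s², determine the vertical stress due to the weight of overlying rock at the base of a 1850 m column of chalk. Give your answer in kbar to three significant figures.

chalk: 2260 kg/m³ × 9.8 m/s² × 1850 m = 4.097×10^7 Pa = 0.4097 kbar

0.410 kbar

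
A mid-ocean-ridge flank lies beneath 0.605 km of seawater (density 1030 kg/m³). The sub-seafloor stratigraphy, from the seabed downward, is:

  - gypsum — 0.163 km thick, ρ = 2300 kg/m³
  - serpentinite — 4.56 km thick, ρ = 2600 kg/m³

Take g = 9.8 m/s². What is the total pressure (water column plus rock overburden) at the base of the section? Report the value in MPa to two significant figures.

130 MPa

seawater: 1030 kg/m³ × 9.8 m/s² × 605 m = 6.107×10^6 Pa = 6.107 MPa
gypsum: 2300 kg/m³ × 9.8 m/s² × 163 m = 3.674×10^6 Pa = 3.674 MPa
serpentinite: 2600 kg/m³ × 9.8 m/s² × 4560 m = 1.162×10^8 Pa = 116.2 MPa
Total = 6.107 + 3.674 + 116.2 = 125.97 MPa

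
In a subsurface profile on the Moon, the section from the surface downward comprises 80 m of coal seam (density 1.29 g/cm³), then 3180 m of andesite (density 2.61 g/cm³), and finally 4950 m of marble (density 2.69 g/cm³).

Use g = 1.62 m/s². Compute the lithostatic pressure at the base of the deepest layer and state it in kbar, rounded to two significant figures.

coal seam: 1290 kg/m³ × 1.62 m/s² × 80 m = 1.672×10^5 Pa = 1.672×10^-3 kbar
andesite: 2610 kg/m³ × 1.62 m/s² × 3180 m = 1.345×10^7 Pa = 0.1345 kbar
marble: 2690 kg/m³ × 1.62 m/s² × 4950 m = 2.157×10^7 Pa = 0.2157 kbar
Total = 1.672×10^-3 + 0.1345 + 0.2157 = 0.35184 kbar

0.35 kbar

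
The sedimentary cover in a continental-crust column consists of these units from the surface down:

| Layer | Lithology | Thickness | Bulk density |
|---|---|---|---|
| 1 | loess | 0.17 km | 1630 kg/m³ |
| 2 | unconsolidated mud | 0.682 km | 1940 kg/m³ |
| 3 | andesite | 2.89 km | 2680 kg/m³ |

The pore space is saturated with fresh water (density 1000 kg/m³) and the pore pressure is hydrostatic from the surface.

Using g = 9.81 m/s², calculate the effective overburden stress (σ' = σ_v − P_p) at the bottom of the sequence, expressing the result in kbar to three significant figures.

0.550 kbar

Overburden (lithostatic) stress σ_v:
loess: 1630 kg/m³ × 9.81 m/s² × 170 m = 2.718×10^6 Pa = 2.718 MPa
unconsolidated mud: 1940 kg/m³ × 9.81 m/s² × 682 m = 1.298×10^7 Pa = 12.98 MPa
andesite: 2680 kg/m³ × 9.81 m/s² × 2890 m = 7.598×10^7 Pa = 75.98 MPa
Total = 2.718 + 12.98 + 75.98 = 91.678 MPa
Pore pressure P_p = 1000 kg/m³ × 9.81 m/s² × 3742 m = 3.671×10^7 Pa = 36.71 MPa
Effective stress σ' = σ_v − P_p = 91.68 − 36.71 = 54.969 MPa = 0.54969 kbar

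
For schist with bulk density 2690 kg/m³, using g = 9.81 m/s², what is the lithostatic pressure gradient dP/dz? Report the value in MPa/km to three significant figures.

26.4 MPa/km

dP/dz = ρg = 2690 kg/m³ × 9.81 m/s² = 26389 Pa/m
= 26389 Pa/m × (1 MPa/km / 1000.0 Pa/m) = 26.389 MPa/km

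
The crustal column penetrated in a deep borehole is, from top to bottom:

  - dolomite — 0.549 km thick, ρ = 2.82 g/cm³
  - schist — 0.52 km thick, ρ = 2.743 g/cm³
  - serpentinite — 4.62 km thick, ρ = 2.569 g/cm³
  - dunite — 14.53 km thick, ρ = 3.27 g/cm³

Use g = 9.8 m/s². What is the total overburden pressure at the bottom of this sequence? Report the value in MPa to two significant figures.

610 MPa

dolomite: 2820 kg/m³ × 9.8 m/s² × 549 m = 1.517×10^7 Pa = 15.17 MPa
schist: 2743 kg/m³ × 9.8 m/s² × 520 m = 1.398×10^7 Pa = 13.98 MPa
serpentinite: 2569 kg/m³ × 9.8 m/s² × 4620 m = 1.163×10^8 Pa = 116.3 MPa
dunite: 3270 kg/m³ × 9.8 m/s² × 14530 m = 4.656×10^8 Pa = 465.6 MPa
Total = 15.17 + 13.98 + 116.3 + 465.6 = 611.09 MPa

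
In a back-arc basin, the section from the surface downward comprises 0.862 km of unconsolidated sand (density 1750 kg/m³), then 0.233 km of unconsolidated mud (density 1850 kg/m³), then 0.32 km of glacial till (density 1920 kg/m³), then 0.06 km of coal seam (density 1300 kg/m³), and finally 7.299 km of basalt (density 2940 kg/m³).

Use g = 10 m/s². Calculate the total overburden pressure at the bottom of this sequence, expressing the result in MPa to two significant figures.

unconsolidated sand: 1750 kg/m³ × 10 m/s² × 862 m = 1.508×10^7 Pa = 15.09 MPa
unconsolidated mud: 1850 kg/m³ × 10 m/s² × 233 m = 4.311×10^6 Pa = 4.311 MPa
glacial till: 1920 kg/m³ × 10 m/s² × 320 m = 6.144×10^6 Pa = 6.144 MPa
coal seam: 1300 kg/m³ × 10 m/s² × 60 m = 7.800×10^5 Pa = 0.7800 MPa
basalt: 2940 kg/m³ × 10 m/s² × 7299 m = 2.146×10^8 Pa = 214.6 MPa
Total = 15.09 + 4.311 + 6.144 + 0.7800 + 214.6 = 240.91 MPa

240 MPa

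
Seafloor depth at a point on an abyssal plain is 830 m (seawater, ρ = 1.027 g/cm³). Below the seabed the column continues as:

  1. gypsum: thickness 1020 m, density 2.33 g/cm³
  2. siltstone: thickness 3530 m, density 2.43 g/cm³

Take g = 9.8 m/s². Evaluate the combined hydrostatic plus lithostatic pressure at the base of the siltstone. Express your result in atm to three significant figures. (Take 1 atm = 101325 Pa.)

seawater: 1027 kg/m³ × 9.8 m/s² × 830 m = 8.354×10^6 Pa = 82.44 atm
gypsum: 2330 kg/m³ × 9.8 m/s² × 1020 m = 2.329×10^7 Pa = 229.9 atm
siltstone: 2430 kg/m³ × 9.8 m/s² × 3530 m = 8.406×10^7 Pa = 829.6 atm
Total = 82.44 + 229.9 + 829.6 = 1141.9 atm

1140 atm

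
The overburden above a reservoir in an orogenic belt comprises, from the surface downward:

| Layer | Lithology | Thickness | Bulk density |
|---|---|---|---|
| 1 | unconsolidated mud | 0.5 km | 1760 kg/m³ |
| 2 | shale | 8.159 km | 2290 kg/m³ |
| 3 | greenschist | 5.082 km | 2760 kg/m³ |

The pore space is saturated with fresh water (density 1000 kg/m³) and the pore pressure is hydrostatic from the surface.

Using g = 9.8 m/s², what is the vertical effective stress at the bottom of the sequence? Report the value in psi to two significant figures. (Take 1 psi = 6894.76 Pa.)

28000 psi

Overburden (lithostatic) stress σ_v:
unconsolidated mud: 1760 kg/m³ × 9.8 m/s² × 500 m = 8.624×10^6 Pa = 8.624 MPa
shale: 2290 kg/m³ × 9.8 m/s² × 8159 m = 1.831×10^8 Pa = 183.1 MPa
greenschist: 2760 kg/m³ × 9.8 m/s² × 5082 m = 1.375×10^8 Pa = 137.5 MPa
Total = 8.624 + 183.1 + 137.5 = 329.19 MPa
Pore pressure P_p = 1000 kg/m³ × 9.8 m/s² × 13741 m = 1.347×10^8 Pa = 134.7 MPa
Effective stress σ' = σ_v − P_p = 329.2 − 134.7 = 194.52 MPa = 28213 psi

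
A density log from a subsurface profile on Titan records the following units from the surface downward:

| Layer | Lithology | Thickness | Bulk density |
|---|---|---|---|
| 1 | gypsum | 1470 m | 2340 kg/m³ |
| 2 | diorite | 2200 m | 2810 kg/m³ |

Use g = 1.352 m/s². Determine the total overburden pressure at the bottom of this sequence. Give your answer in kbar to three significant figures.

0.130 kbar

gypsum: 2340 kg/m³ × 1.352 m/s² × 1470 m = 4.651×10^6 Pa = 0.04651 kbar
diorite: 2810 kg/m³ × 1.352 m/s² × 2200 m = 8.358×10^6 Pa = 0.08358 kbar
Total = 0.04651 + 0.08358 = 0.13009 kbar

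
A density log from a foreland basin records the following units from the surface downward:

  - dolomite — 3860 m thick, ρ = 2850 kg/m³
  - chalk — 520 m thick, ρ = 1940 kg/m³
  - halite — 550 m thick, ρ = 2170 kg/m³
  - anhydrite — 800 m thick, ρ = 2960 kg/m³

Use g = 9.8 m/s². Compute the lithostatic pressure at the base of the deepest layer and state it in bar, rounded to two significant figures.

1500 bar

dolomite: 2850 kg/m³ × 9.8 m/s² × 3860 m = 1.078×10^8 Pa = 1078 bar
chalk: 1940 kg/m³ × 9.8 m/s² × 520 m = 9.886×10^6 Pa = 98.86 bar
halite: 2170 kg/m³ × 9.8 m/s² × 550 m = 1.170×10^7 Pa = 117.0 bar
anhydrite: 2960 kg/m³ × 9.8 m/s² × 800 m = 2.321×10^7 Pa = 232.1 bar
Total = 1078 + 98.86 + 117.0 + 232.1 = 1526.0 bar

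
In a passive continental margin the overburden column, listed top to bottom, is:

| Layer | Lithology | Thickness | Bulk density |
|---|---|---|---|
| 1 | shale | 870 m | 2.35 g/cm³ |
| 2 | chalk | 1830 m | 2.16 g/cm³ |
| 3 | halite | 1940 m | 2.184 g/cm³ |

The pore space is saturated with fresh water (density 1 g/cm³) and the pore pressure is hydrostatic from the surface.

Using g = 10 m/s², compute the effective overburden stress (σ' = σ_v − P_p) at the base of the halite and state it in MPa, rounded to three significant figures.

Overburden (lithostatic) stress σ_v:
shale: 2350 kg/m³ × 10 m/s² × 870 m = 2.045×10^7 Pa = 20.45 MPa
chalk: 2160 kg/m³ × 10 m/s² × 1830 m = 3.953×10^7 Pa = 39.53 MPa
halite: 2184 kg/m³ × 10 m/s² × 1940 m = 4.237×10^7 Pa = 42.37 MPa
Total = 20.45 + 39.53 + 42.37 = 102.34 MPa
Pore pressure P_p = 1000 kg/m³ × 10 m/s² × 4640 m = 4.640×10^7 Pa = 46.40 MPa
Effective stress σ' = σ_v − P_p = 102.3 − 46.40 = 55.943 MPa

55.9 MPa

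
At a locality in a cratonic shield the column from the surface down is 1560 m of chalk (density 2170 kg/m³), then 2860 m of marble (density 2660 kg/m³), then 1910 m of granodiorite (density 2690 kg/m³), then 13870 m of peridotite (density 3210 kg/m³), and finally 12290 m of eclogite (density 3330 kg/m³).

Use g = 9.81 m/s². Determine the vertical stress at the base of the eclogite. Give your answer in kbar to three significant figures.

chalk: 2170 kg/m³ × 9.81 m/s² × 1560 m = 3.321×10^7 Pa = 0.3321 kbar
marble: 2660 kg/m³ × 9.81 m/s² × 2860 m = 7.463×10^7 Pa = 0.7463 kbar
granodiorite: 2690 kg/m³ × 9.81 m/s² × 1910 m = 5.040×10^7 Pa = 0.5040 kbar
peridotite: 3210 kg/m³ × 9.81 m/s² × 13870 m = 4.368×10^8 Pa = 4.368 kbar
eclogite: 3330 kg/m³ × 9.81 m/s² × 12290 m = 4.015×10^8 Pa = 4.015 kbar
Total = 0.3321 + 0.7463 + 0.5040 + 4.368 + 4.015 = 9.9649 kbar

9.96 kbar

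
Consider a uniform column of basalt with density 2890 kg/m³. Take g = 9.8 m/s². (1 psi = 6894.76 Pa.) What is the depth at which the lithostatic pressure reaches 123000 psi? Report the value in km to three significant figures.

29.9 km

h = P/(ρg) = 123000 psi / (2890 kg/m³ × 9.8 m/s²) = 8.481×10^8 Pa / 28322 Pa/m = 29943 m
= 29.943 km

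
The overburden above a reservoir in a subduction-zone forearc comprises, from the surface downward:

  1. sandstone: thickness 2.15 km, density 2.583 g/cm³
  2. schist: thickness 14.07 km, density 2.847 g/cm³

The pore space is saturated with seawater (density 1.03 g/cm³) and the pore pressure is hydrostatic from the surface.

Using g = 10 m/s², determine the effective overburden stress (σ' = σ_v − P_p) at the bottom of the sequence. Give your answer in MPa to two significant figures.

Overburden (lithostatic) stress σ_v:
sandstone: 2583 kg/m³ × 10 m/s² × 2150 m = 5.553×10^7 Pa = 55.53 MPa
schist: 2847 kg/m³ × 10 m/s² × 14070 m = 4.006×10^8 Pa = 400.6 MPa
Total = 55.53 + 400.6 = 456.11 MPa
Pore pressure P_p = 1030 kg/m³ × 10 m/s² × 16220 m = 1.671×10^8 Pa = 167.1 MPa
Effective stress σ' = σ_v − P_p = 456.1 − 167.1 = 289.04 MPa

290 MPa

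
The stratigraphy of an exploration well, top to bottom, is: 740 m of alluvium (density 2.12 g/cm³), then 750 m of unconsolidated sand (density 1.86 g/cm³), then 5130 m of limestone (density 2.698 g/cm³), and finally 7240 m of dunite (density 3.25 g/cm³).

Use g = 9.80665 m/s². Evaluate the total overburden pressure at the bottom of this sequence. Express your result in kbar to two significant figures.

4.0 kbar

alluvium: 2120 kg/m³ × 9.80665 m/s² × 740 m = 1.538×10^7 Pa = 0.1538 kbar
unconsolidated sand: 1860 kg/m³ × 9.80665 m/s² × 750 m = 1.368×10^7 Pa = 0.1368 kbar
limestone: 2698 kg/m³ × 9.80665 m/s² × 5130 m = 1.357×10^8 Pa = 1.357 kbar
dunite: 3250 kg/m³ × 9.80665 m/s² × 7240 m = 2.308×10^8 Pa = 2.308 kbar
Total = 0.1538 + 0.1368 + 1.357 + 2.308 = 3.9555 kbar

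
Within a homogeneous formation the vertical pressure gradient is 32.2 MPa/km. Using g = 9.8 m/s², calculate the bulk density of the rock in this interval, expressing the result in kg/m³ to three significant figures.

3290 kg/m³

ρ = (dP/dz)/g = 32.2 MPa/km / 9.8 m/s² = 32200 Pa/m / 9.8 m/s² = 3285.7 kg/m³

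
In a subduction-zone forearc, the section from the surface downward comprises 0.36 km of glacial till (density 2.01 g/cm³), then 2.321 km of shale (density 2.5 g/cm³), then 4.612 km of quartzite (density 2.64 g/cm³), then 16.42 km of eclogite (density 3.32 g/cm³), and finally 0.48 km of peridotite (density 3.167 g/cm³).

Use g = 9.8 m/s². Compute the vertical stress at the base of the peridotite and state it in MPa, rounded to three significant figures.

732 MPa

glacial till: 2010 kg/m³ × 9.8 m/s² × 360 m = 7.091×10^6 Pa = 7.091 MPa
shale: 2500 kg/m³ × 9.8 m/s² × 2321 m = 5.686×10^7 Pa = 56.86 MPa
quartzite: 2640 kg/m³ × 9.8 m/s² × 4612 m = 1.193×10^8 Pa = 119.3 MPa
eclogite: 3320 kg/m³ × 9.8 m/s² × 16420 m = 5.342×10^8 Pa = 534.2 MPa
peridotite: 3167 kg/m³ × 9.8 m/s² × 480 m = 1.490×10^7 Pa = 14.90 MPa
Total = 7.091 + 56.86 + 119.3 + 534.2 + 14.90 = 732.42 MPa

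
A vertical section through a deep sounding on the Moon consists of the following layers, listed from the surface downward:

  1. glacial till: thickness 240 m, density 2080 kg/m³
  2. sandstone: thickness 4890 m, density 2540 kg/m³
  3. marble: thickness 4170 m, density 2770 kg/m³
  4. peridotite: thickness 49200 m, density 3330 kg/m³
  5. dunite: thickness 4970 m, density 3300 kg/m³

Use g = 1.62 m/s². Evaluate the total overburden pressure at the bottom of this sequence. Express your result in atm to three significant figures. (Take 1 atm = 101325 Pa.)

glacial till: 2080 kg/m³ × 1.62 m/s² × 240 m = 8.087×10^5 Pa = 7.981 atm
sandstone: 2540 kg/m³ × 1.62 m/s² × 4890 m = 2.012×10^7 Pa = 198.6 atm
marble: 2770 kg/m³ × 1.62 m/s² × 4170 m = 1.871×10^7 Pa = 184.7 atm
peridotite: 3330 kg/m³ × 1.62 m/s² × 49200 m = 2.654×10^8 Pa = 2619 atm
dunite: 3300 kg/m³ × 1.62 m/s² × 4970 m = 2.657×10^7 Pa = 262.2 atm
Total = 7.981 + 198.6 + 184.7 + 2619 + 262.2 = 3272.9 atm

3270 atm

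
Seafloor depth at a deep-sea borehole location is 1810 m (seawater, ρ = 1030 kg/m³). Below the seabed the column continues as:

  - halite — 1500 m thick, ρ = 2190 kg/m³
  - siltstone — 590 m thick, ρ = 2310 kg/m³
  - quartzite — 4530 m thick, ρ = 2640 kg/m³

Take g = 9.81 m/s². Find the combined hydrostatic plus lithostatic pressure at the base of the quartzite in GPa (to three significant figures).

seawater: 1030 kg/m³ × 9.81 m/s² × 1810 m = 1.829×10^7 Pa = 0.01829 GPa
halite: 2190 kg/m³ × 9.81 m/s² × 1500 m = 3.223×10^7 Pa = 0.03223 GPa
siltstone: 2310 kg/m³ × 9.81 m/s² × 590 m = 1.337×10^7 Pa = 0.01337 GPa
quartzite: 2640 kg/m³ × 9.81 m/s² × 4530 m = 1.173×10^8 Pa = 0.1173 GPa
Total = 0.01829 + 0.03223 + 0.01337 + 0.1173 = 0.18120 GPa

0.181 GPa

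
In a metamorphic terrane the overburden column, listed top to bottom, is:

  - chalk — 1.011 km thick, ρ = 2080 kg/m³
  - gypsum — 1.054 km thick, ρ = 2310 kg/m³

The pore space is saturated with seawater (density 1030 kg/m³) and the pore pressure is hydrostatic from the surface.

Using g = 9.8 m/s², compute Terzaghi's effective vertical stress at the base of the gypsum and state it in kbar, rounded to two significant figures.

Overburden (lithostatic) stress σ_v:
chalk: 2080 kg/m³ × 9.8 m/s² × 1011 m = 2.061×10^7 Pa = 20.61 MPa
gypsum: 2310 kg/m³ × 9.8 m/s² × 1054 m = 2.386×10^7 Pa = 23.86 MPa
Total = 20.61 + 23.86 = 44.469 MPa
Pore pressure P_p = 1030 kg/m³ × 9.8 m/s² × 2065 m = 2.084×10^7 Pa = 20.84 MPa
Effective stress σ' = σ_v − P_p = 44.47 − 20.84 = 23.625 MPa = 0.23625 kbar

0.24 kbar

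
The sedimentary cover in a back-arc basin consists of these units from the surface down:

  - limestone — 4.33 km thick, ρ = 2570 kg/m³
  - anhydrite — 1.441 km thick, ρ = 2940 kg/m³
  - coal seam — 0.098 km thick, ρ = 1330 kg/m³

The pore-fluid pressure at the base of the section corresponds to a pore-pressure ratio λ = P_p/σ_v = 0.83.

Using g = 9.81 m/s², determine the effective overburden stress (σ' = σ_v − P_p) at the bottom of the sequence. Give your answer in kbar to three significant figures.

0.258 kbar

Overburden (lithostatic) stress σ_v:
limestone: 2570 kg/m³ × 9.81 m/s² × 4330 m = 1.092×10^8 Pa = 109.2 MPa
anhydrite: 2940 kg/m³ × 9.81 m/s² × 1441 m = 4.156×10^7 Pa = 41.56 MPa
coal seam: 1330 kg/m³ × 9.81 m/s² × 98 m = 1.279×10^6 Pa = 1.279 MPa
Total = 109.2 + 41.56 + 1.279 = 152.01 MPa
Pore pressure P_p = λ·σ_v = 0.83 × 152.0 MPa = 126.2 MPa
Effective stress σ' = σ_v − P_p = 152.0 − 126.2 = 25.841 MPa = 0.25841 kbar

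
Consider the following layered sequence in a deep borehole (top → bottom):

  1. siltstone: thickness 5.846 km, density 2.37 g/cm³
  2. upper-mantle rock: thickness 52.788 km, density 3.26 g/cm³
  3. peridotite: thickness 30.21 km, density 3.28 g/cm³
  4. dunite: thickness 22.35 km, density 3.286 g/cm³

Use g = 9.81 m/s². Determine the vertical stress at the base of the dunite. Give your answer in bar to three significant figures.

35200 bar

siltstone: 2370 kg/m³ × 9.81 m/s² × 5846 m = 1.359×10^8 Pa = 1359 bar
upper-mantle rock: 3260 kg/m³ × 9.81 m/s² × 52788 m = 1.688×10^9 Pa = 16882 bar
peridotite: 3280 kg/m³ × 9.81 m/s² × 30210 m = 9.721×10^8 Pa = 9721 bar
dunite: 3286 kg/m³ × 9.81 m/s² × 22350 m = 7.205×10^8 Pa = 7205 bar
Total = 1359 + 16882 + 9721 + 7205 = 35166 bar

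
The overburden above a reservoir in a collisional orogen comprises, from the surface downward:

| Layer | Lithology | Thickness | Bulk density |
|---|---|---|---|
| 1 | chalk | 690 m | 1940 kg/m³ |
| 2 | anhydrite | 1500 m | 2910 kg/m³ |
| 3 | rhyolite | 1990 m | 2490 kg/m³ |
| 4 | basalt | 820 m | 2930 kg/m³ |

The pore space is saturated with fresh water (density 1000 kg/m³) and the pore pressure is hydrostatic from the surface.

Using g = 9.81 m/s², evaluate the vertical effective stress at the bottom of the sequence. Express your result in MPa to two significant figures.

Overburden (lithostatic) stress σ_v:
chalk: 1940 kg/m³ × 9.81 m/s² × 690 m = 1.313×10^7 Pa = 13.13 MPa
anhydrite: 2910 kg/m³ × 9.81 m/s² × 1500 m = 4.282×10^7 Pa = 42.82 MPa
rhyolite: 2490 kg/m³ × 9.81 m/s² × 1990 m = 4.861×10^7 Pa = 48.61 MPa
basalt: 2930 kg/m³ × 9.81 m/s² × 820 m = 2.357×10^7 Pa = 23.57 MPa
Total = 13.13 + 42.82 + 48.61 + 23.57 = 128.13 MPa
Pore pressure P_p = 1000 kg/m³ × 9.81 m/s² × 5000 m = 4.905×10^7 Pa = 49.05 MPa
Effective stress σ' = σ_v − P_p = 128.1 − 49.05 = 79.081 MPa

79 MPa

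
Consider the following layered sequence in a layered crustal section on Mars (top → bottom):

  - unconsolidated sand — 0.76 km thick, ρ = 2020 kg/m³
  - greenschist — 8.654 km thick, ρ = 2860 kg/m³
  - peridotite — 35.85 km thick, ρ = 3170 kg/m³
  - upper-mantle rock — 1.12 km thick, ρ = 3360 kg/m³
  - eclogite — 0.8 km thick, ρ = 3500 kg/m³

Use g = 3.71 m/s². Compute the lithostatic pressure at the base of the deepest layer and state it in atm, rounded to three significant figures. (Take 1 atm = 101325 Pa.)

unconsolidated sand: 2020 kg/m³ × 3.71 m/s² × 760 m = 5.696×10^6 Pa = 56.21 atm
greenschist: 2860 kg/m³ × 3.71 m/s² × 8654 m = 9.182×10^7 Pa = 906.2 atm
peridotite: 3170 kg/m³ × 3.71 m/s² × 35850 m = 4.216×10^8 Pa = 4161 atm
upper-mantle rock: 3360 kg/m³ × 3.71 m/s² × 1120 m = 1.396×10^7 Pa = 137.8 atm
eclogite: 3500 kg/m³ × 3.71 m/s² × 800 m = 1.039×10^7 Pa = 102.5 atm
Total = 56.21 + 906.2 + 4161 + 137.8 + 102.5 = 5363.8 atm

5360 atm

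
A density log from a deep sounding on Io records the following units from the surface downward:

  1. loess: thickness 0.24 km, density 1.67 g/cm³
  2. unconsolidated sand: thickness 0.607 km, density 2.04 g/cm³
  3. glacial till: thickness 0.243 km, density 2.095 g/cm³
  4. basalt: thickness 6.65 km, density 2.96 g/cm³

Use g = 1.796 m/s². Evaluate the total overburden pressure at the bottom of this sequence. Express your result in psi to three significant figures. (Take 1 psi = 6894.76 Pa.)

5690 psi

loess: 1670 kg/m³ × 1.796 m/s² × 240 m = 7.198×10^5 Pa = 104.4 psi
unconsolidated sand: 2040 kg/m³ × 1.796 m/s² × 607 m = 2.224×10^6 Pa = 322.6 psi
glacial till: 2095 kg/m³ × 1.796 m/s² × 243 m = 9.143×10^5 Pa = 132.6 psi
basalt: 2960 kg/m³ × 1.796 m/s² × 6650 m = 3.535×10^7 Pa = 5127 psi
Total = 104.4 + 322.6 + 132.6 + 5127 = 5687.0 psi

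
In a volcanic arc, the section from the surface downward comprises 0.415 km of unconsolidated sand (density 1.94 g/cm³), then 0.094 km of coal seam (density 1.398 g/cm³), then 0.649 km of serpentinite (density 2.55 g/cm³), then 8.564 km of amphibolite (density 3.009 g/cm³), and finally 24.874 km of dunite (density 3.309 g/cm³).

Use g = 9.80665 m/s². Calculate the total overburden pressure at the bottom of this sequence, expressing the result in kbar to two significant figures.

unconsolidated sand: 1940 kg/m³ × 9.80665 m/s² × 415 m = 7.895×10^6 Pa = 0.07895 kbar
coal seam: 1398 kg/m³ × 9.80665 m/s² × 94 m = 1.289×10^6 Pa = 0.01289 kbar
serpentinite: 2550 kg/m³ × 9.80665 m/s² × 649 m = 1.623×10^7 Pa = 0.1623 kbar
amphibolite: 3009 kg/m³ × 9.80665 m/s² × 8564 m = 2.527×10^8 Pa = 2.527 kbar
dunite: 3309 kg/m³ × 9.80665 m/s² × 24874 m = 8.072×10^8 Pa = 8.072 kbar
Total = 0.07895 + 0.01289 + 0.1623 + 2.527 + 8.072 = 10.853 kbar

11 kbar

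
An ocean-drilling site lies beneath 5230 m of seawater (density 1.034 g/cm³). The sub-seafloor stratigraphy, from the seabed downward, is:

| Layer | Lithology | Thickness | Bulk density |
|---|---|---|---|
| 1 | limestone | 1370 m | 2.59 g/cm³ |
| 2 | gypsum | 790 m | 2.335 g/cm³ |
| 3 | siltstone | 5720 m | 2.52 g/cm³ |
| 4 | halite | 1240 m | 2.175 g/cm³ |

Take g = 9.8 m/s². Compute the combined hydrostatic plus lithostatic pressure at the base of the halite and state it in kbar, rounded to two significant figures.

seawater: 1034 kg/m³ × 9.8 m/s² × 5230 m = 5.300×10^7 Pa = 0.5300 kbar
limestone: 2590 kg/m³ × 9.8 m/s² × 1370 m = 3.477×10^7 Pa = 0.3477 kbar
gypsum: 2335 kg/m³ × 9.8 m/s² × 790 m = 1.808×10^7 Pa = 0.1808 kbar
siltstone: 2520 kg/m³ × 9.8 m/s² × 5720 m = 1.413×10^8 Pa = 1.413 kbar
halite: 2175 kg/m³ × 9.8 m/s² × 1240 m = 2.643×10^7 Pa = 0.2643 kbar
Total = 0.5300 + 0.3477 + 0.1808 + 1.413 + 0.2643 = 2.7354 kbar

2.7 kbar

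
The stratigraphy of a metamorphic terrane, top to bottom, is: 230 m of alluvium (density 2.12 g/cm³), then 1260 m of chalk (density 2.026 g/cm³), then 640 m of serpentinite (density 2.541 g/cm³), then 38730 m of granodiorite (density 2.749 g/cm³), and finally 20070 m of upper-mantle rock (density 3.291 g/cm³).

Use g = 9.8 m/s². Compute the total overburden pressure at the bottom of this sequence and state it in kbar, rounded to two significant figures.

17 kbar

alluvium: 2120 kg/m³ × 9.8 m/s² × 230 m = 4.778×10^6 Pa = 0.04778 kbar
chalk: 2026 kg/m³ × 9.8 m/s² × 1260 m = 2.502×10^7 Pa = 0.2502 kbar
serpentinite: 2541 kg/m³ × 9.8 m/s² × 640 m = 1.594×10^7 Pa = 0.1594 kbar
granodiorite: 2749 kg/m³ × 9.8 m/s² × 38730 m = 1.043×10^9 Pa = 10.43 kbar
upper-mantle rock: 3291 kg/m³ × 9.8 m/s² × 20070 m = 6.473×10^8 Pa = 6.473 kbar
Total = 0.04778 + 0.2502 + 0.1594 + 10.43 + 6.473 = 17.364 kbar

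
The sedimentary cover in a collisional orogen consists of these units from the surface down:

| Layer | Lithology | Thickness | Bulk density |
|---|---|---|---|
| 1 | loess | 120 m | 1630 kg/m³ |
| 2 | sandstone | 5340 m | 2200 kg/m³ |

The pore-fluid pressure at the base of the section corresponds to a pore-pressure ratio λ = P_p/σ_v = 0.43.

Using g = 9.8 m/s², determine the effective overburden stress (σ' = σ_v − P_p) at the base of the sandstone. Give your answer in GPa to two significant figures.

Overburden (lithostatic) stress σ_v:
loess: 1630 kg/m³ × 9.8 m/s² × 120 m = 1.917×10^6 Pa = 1.917 MPa
sandstone: 2200 kg/m³ × 9.8 m/s² × 5340 m = 1.151×10^8 Pa = 115.1 MPa
Total = 1.917 + 115.1 = 117.05 MPa
Pore pressure P_p = λ·σ_v = 0.43 × 117.0 MPa = 50.33 MPa
Effective stress σ' = σ_v − P_p = 117.0 − 50.33 = 66.717 MPa = 0.066717 GPa

0.067 GPa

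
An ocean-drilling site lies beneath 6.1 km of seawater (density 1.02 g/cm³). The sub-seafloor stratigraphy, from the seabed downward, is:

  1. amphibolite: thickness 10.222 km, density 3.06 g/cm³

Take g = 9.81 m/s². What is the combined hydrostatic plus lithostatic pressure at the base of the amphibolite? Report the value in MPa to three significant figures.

seawater: 1020 kg/m³ × 9.81 m/s² × 6100 m = 6.104×10^7 Pa = 61.04 MPa
amphibolite: 3060 kg/m³ × 9.81 m/s² × 10222 m = 3.069×10^8 Pa = 306.9 MPa
Total = 61.04 + 306.9 = 367.89 MPa

368 MPa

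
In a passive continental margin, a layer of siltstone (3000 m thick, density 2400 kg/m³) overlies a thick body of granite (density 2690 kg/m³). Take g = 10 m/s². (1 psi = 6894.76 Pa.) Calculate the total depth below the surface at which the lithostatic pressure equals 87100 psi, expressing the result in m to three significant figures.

22600 m

Pressure at base of upper layers: 2400×10×3000 = 7.200×10^7 Pa = 10443 psi
Remaining pressure to be supplied by granite: 6.005×10^8 − 7.200×10^7 = 5.285×10^8 Pa
Additional depth in granite = 5.285×10^8 Pa / (2690 kg/m³ × 10 m/s²) = 19648 m
Total depth = 3000 m + 19648 m = 22648 m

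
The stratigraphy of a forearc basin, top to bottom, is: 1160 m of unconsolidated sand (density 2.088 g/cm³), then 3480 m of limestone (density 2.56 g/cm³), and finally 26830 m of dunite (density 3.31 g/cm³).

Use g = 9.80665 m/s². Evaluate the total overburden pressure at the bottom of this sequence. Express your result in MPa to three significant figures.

unconsolidated sand: 2088 kg/m³ × 9.80665 m/s² × 1160 m = 2.375×10^7 Pa = 23.75 MPa
limestone: 2560 kg/m³ × 9.80665 m/s² × 3480 m = 8.737×10^7 Pa = 87.37 MPa
dunite: 3310 kg/m³ × 9.80665 m/s² × 26830 m = 8.709×10^8 Pa = 870.9 MPa
Total = 23.75 + 87.37 + 870.9 = 982.02 MPa

982 MPa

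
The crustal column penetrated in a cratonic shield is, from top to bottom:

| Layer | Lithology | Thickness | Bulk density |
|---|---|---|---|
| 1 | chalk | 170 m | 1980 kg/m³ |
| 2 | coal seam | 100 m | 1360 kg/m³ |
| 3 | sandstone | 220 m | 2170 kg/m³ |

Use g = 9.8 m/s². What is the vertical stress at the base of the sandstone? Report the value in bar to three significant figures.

chalk: 1980 kg/m³ × 9.8 m/s² × 170 m = 3.299×10^6 Pa = 32.99 bar
coal seam: 1360 kg/m³ × 9.8 m/s² × 100 m = 1.333×10^6 Pa = 13.33 bar
sandstone: 2170 kg/m³ × 9.8 m/s² × 220 m = 4.679×10^6 Pa = 46.79 bar
Total = 32.99 + 13.33 + 46.79 = 93.100 bar

93.1 bar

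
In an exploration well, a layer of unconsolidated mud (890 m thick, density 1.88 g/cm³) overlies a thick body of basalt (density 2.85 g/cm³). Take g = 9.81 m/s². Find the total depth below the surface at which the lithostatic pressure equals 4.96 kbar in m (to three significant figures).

18000 m

Pressure at base of upper layers: 1880×9.81×890 = 1.641×10^7 Pa = 0.1641 kbar
Remaining pressure to be supplied by basalt: 4.960×10^8 − 1.641×10^7 = 4.796×10^8 Pa
Additional depth in basalt = 4.796×10^8 Pa / (2850 kg/m³ × 9.81 m/s²) = 17153 m
Total depth = 890 m + 17153 m = 18043 m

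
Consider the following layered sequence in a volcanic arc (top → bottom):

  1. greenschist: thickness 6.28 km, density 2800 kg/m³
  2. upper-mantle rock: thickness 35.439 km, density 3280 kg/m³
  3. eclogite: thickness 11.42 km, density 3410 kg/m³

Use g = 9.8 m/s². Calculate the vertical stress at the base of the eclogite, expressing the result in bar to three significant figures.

16900 bar

greenschist: 2800 kg/m³ × 9.8 m/s² × 6280 m = 1.723×10^8 Pa = 1723 bar
upper-mantle rock: 3280 kg/m³ × 9.8 m/s² × 35439 m = 1.139×10^9 Pa = 11392 bar
eclogite: 3410 kg/m³ × 9.8 m/s² × 11420 m = 3.816×10^8 Pa = 3816 bar
Total = 1723 + 11392 + 3816 = 16931 bar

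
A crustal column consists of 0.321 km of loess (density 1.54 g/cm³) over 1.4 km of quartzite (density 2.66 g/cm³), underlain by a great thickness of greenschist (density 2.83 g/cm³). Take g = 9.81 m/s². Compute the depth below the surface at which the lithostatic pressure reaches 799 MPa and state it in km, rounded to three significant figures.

Pressure at base of upper layers: 1540×9.81×321 + 2660×9.81×1400 = 4.138×10^7 Pa = 41.38 MPa
Remaining pressure to be supplied by greenschist: 7.990×10^8 − 4.138×10^7 = 7.576×10^8 Pa
Additional depth in greenschist = 7.576×10^8 Pa / (2830 kg/m³ × 9.81 m/s²) = 27289 m
Total depth = 1721 m + 27289 m = 29010 m
= 29.010 km

29.0 km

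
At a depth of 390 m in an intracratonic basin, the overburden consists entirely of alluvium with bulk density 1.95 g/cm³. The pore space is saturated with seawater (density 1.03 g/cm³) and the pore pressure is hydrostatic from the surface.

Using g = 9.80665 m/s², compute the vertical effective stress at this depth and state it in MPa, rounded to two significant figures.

3.5 MPa

Overburden (lithostatic) stress σ_v:
alluvium: 1950 kg/m³ × 9.80665 m/s² × 390 m = 7.458×10^6 Pa = 7.458 MPa
Pore pressure P_p = 1030 kg/m³ × 9.80665 m/s² × 390 m = 3.939×10^6 Pa = 3.939 MPa
Effective stress σ' = σ_v − P_p = 7.458 − 3.939 = 3.5186 MPa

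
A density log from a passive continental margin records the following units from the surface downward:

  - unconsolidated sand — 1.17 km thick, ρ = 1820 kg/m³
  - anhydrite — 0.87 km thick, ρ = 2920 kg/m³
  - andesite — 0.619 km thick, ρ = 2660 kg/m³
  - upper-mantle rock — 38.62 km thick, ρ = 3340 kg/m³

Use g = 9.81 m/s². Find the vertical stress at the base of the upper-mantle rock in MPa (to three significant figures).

1330 MPa

unconsolidated sand: 1820 kg/m³ × 9.81 m/s² × 1170 m = 2.089×10^7 Pa = 20.89 MPa
anhydrite: 2920 kg/m³ × 9.81 m/s² × 870 m = 2.492×10^7 Pa = 24.92 MPa
andesite: 2660 kg/m³ × 9.81 m/s² × 619 m = 1.615×10^7 Pa = 16.15 MPa
upper-mantle rock: 3340 kg/m³ × 9.81 m/s² × 38620 m = 1.265×10^9 Pa = 1265 MPa
Total = 20.89 + 24.92 + 16.15 + 1265 = 1327.4 MPa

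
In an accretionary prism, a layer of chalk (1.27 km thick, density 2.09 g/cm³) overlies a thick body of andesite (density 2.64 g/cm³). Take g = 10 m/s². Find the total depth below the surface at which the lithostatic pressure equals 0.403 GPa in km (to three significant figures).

15.5 km

Pressure at base of upper layers: 2090×10×1270 = 2.654×10^7 Pa = 0.02654 GPa
Remaining pressure to be supplied by andesite: 4.030×10^8 − 2.654×10^7 = 3.765×10^8 Pa
Additional depth in andesite = 3.765×10^8 Pa / (2640 kg/m³ × 10 m/s²) = 14260 m
Total depth = 1270 m + 14260 m = 15530 m
= 15.530 km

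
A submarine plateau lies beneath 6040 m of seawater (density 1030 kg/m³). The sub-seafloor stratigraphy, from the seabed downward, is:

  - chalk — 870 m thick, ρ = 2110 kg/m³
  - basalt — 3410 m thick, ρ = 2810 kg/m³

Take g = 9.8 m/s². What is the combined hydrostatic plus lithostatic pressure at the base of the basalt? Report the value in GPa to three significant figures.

0.173 GPa

seawater: 1030 kg/m³ × 9.8 m/s² × 6040 m = 6.097×10^7 Pa = 0.06097 GPa
chalk: 2110 kg/m³ × 9.8 m/s² × 870 m = 1.799×10^7 Pa = 0.01799 GPa
basalt: 2810 kg/m³ × 9.8 m/s² × 3410 m = 9.390×10^7 Pa = 0.09390 GPa
Total = 0.06097 + 0.01799 + 0.09390 = 0.17286 GPa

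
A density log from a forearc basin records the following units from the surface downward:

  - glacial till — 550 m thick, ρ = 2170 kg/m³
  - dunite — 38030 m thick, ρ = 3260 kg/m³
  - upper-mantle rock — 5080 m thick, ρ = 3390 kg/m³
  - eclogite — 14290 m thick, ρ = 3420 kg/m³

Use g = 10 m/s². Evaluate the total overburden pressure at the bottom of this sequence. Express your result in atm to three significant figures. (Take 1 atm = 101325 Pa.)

glacial till: 2170 kg/m³ × 10 m/s² × 550 m = 1.194×10^7 Pa = 117.8 atm
dunite: 3260 kg/m³ × 10 m/s² × 38030 m = 1.240×10^9 Pa = 12236 atm
upper-mantle rock: 3390 kg/m³ × 10 m/s² × 5080 m = 1.722×10^8 Pa = 1700 atm
eclogite: 3420 kg/m³ × 10 m/s² × 14290 m = 4.887×10^8 Pa = 4823 atm
Total = 117.8 + 12236 + 1700 + 4823 = 18876 atm

18900 atm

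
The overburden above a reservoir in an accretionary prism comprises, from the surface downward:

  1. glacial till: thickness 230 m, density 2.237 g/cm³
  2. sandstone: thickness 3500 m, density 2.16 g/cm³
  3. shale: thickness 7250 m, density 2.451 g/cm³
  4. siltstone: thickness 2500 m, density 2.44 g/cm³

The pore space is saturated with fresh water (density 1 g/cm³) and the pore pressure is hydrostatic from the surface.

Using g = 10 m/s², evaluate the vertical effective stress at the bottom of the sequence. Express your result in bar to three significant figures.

Overburden (lithostatic) stress σ_v:
glacial till: 2237 kg/m³ × 10 m/s² × 230 m = 5.145×10^6 Pa = 5.145 MPa
sandstone: 2160 kg/m³ × 10 m/s² × 3500 m = 7.560×10^7 Pa = 75.60 MPa
shale: 2451 kg/m³ × 10 m/s² × 7250 m = 1.777×10^8 Pa = 177.7 MPa
siltstone: 2440 kg/m³ × 10 m/s² × 2500 m = 6.100×10^7 Pa = 61.00 MPa
Total = 5.145 + 75.60 + 177.7 + 61.00 = 319.44 MPa
Pore pressure P_p = 1000 kg/m³ × 10 m/s² × 13480 m = 1.348×10^8 Pa = 134.8 MPa
Effective stress σ' = σ_v − P_p = 319.4 − 134.8 = 184.64 MPa = 1846.4 bar

1850 bar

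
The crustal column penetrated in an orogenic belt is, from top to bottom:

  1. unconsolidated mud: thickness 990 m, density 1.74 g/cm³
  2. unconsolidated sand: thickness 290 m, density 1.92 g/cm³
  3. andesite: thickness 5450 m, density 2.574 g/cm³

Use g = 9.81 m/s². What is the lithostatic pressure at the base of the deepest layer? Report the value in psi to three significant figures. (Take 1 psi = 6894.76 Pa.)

unconsolidated mud: 1740 kg/m³ × 9.81 m/s² × 990 m = 1.690×10^7 Pa = 2451 psi
unconsolidated sand: 1920 kg/m³ × 9.81 m/s² × 290 m = 5.462×10^6 Pa = 792.2 psi
andesite: 2574 kg/m³ × 9.81 m/s² × 5450 m = 1.376×10^8 Pa = 19960 psi
Total = 2451 + 792.2 + 19960 = 23203 psi

23200 psi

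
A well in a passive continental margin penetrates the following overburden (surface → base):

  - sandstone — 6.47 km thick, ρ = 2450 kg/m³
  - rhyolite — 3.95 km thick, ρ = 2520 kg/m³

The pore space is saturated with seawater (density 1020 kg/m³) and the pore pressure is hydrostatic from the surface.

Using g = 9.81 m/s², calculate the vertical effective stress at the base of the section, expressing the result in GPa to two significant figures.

0.15 GPa

Overburden (lithostatic) stress σ_v:
sandstone: 2450 kg/m³ × 9.81 m/s² × 6470 m = 1.555×10^8 Pa = 155.5 MPa
rhyolite: 2520 kg/m³ × 9.81 m/s² × 3950 m = 9.765×10^7 Pa = 97.65 MPa
Total = 155.5 + 97.65 = 253.15 MPa
Pore pressure P_p = 1020 kg/m³ × 9.81 m/s² × 10420 m = 1.043×10^8 Pa = 104.3 MPa
Effective stress σ' = σ_v − P_p = 253.2 − 104.3 = 148.89 MPa = 0.14889 GPa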